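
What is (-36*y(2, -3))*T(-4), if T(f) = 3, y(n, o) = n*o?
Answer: 648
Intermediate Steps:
(-36*y(2, -3))*T(-4) = -72*(-3)*3 = -36*(-6)*3 = 216*3 = 648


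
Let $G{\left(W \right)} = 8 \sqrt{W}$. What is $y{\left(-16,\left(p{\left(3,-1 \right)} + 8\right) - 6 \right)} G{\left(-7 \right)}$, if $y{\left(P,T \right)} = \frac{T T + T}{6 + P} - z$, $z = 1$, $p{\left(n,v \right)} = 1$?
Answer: $- \frac{88 i \sqrt{7}}{5} \approx - 46.565 i$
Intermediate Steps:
$y{\left(P,T \right)} = -1 + \frac{T + T^{2}}{6 + P}$ ($y{\left(P,T \right)} = \frac{T T + T}{6 + P} - 1 = \frac{T^{2} + T}{6 + P} - 1 = \frac{T + T^{2}}{6 + P} - 1 = -1 + \frac{T + T^{2}}{6 + P}$)
$y{\left(-16,\left(p{\left(3,-1 \right)} + 8\right) - 6 \right)} G{\left(-7 \right)} = \frac{-6 + \left(\left(1 + 8\right) - 6\right) + \left(\left(1 + 8\right) - 6\right)^{2} - -16}{6 - 16} \cdot 8 \sqrt{-7} = \frac{-6 + \left(9 - 6\right) + \left(9 - 6\right)^{2} + 16}{-10} \cdot 8 i \sqrt{7} = - \frac{-6 + 3 + 3^{2} + 16}{10} \cdot 8 i \sqrt{7} = - \frac{-6 + 3 + 9 + 16}{10} \cdot 8 i \sqrt{7} = \left(- \frac{1}{10}\right) 22 \cdot 8 i \sqrt{7} = - \frac{11 \cdot 8 i \sqrt{7}}{5} = - \frac{88 i \sqrt{7}}{5}$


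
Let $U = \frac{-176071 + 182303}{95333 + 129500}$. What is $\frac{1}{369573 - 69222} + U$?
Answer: $\frac{1872012265}{67528816383} \approx 0.027722$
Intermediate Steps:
$U = \frac{6232}{224833} \approx 0.027718$
$\frac{1}{369573 - 69222} + U = \frac{1}{369573 - 69222} + \frac{6232}{224833} = \frac{1}{300351} + \frac{6232}{224833} = \frac{1872012265}{67528816383}$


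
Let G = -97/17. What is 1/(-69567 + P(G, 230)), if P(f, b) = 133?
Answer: -1/69434 ≈ -1.4402e-5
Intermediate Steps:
G = -97/17 (G = -97*1/17 = -97/17 ≈ -5.7059)
1/(-69567 + P(G, 230)) = 1/(-69567 + 133) = 1/(-69434) = -1/69434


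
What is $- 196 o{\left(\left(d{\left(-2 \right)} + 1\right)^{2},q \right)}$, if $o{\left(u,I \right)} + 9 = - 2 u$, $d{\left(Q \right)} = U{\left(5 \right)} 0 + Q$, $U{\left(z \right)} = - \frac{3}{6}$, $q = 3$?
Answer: $2156$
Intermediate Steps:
$U{\left(z \right)} = - \frac{1}{2}$ ($U{\left(z \right)} = \left(-3\right) \frac{1}{6} = - \frac{1}{2}$)
$d{\left(Q \right)} = Q$ ($d{\left(Q \right)} = \left(- \frac{1}{2}\right) 0 + Q = 0 + Q = Q$)
$o{\left(u,I \right)} = -9 - 2 u$
$- 196 o{\left(\left(d{\left(-2 \right)} + 1\right)^{2},q \right)} = - 196 \left(-9 - 2 \left(-2 + 1\right)^{2}\right) = - 196 \left(-9 - 2 \left(-1\right)^{2}\right) = - 196 \left(-9 - 2\right) = \left(-196\right) \left(-11\right) = 2156$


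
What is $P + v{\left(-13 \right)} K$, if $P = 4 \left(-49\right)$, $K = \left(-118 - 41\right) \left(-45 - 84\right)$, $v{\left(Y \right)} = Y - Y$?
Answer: $-196$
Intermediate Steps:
$v{\left(Y \right)} = 0$
$K = 20511$ ($K = \left(-159\right) \left(-129\right) = 20511$)
$P = -196$
$P + v{\left(-13 \right)} K = -196 + 0 \cdot 20511 = -196 + 0 = -196$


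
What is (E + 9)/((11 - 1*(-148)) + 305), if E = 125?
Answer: 67/232 ≈ 0.28879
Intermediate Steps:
(E + 9)/((11 - 1*(-148)) + 305) = (125 + 9)/((11 - 1*(-148)) + 305) = 134/((11 + 148) + 305) = 134/(159 + 305) = 134/464 = 134*(1/464) = 67/232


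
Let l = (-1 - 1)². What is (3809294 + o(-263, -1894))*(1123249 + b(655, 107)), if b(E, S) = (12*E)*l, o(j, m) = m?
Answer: 4396362898600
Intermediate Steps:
l = 4 (l = (-2)² = 4)
b(E, S) = 48*E (b(E, S) = (12*E)*4 = 48*E)
(3809294 + o(-263, -1894))*(1123249 + b(655, 107)) = (3809294 - 1894)*(1123249 + 48*655) = 3807400*(1123249 + 31440) = 3807400*1154689 = 4396362898600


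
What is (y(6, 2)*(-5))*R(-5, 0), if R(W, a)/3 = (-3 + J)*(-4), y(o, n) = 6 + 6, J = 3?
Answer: 0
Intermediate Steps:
y(o, n) = 12
R(W, a) = 0 (R(W, a) = 3*((-3 + 3)*(-4)) = 3*(0*(-4)) = 3*0 = 0)
(y(6, 2)*(-5))*R(-5, 0) = (12*(-5))*0 = -60*0 = 0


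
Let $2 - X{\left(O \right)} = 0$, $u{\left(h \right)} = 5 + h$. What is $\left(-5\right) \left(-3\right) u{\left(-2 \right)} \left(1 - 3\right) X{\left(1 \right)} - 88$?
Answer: $-268$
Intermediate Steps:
$X{\left(O \right)} = 2$ ($X{\left(O \right)} = 2 - 0 = 2 + 0 = 2$)
$\left(-5\right) \left(-3\right) u{\left(-2 \right)} \left(1 - 3\right) X{\left(1 \right)} - 88 = \left(-5\right) \left(-3\right) \left(5 - 2\right) \left(1 - 3\right) 2 - 88 = 15 \cdot 3 \left(-2\right) 2 - 88 = 15 \left(-6\right) 2 - 88 = \left(-90\right) 2 - 88 = -180 - 88 = -268$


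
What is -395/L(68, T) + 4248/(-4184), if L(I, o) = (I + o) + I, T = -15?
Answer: -270836/63283 ≈ -4.2798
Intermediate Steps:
L(I, o) = o + 2*I
-395/L(68, T) + 4248/(-4184) = -395/(-15 + 2*68) + 4248/(-4184) = -395/(-15 + 136) + 4248*(-1/4184) = -395/121 - 531/523 = -270836/63283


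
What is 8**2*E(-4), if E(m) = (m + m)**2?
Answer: 4096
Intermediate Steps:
E(m) = 4*m**2 (E(m) = (2*m)**2 = 4*m**2)
8**2*E(-4) = 8**2*(4*(-4)**2) = 64*(4*16) = 64*64 = 4096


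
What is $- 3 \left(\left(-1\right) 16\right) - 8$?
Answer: $40$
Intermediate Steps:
$- 3 \left(\left(-1\right) 16\right) - 8 = \left(-3\right) \left(-16\right) - 8 = 48 - 8 = 40$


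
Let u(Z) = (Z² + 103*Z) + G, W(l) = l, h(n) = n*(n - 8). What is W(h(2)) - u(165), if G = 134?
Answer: -44366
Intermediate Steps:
h(n) = n*(-8 + n)
u(Z) = 134 + Z² + 103*Z (u(Z) = (Z² + 103*Z) + 134 = 134 + Z² + 103*Z)
W(h(2)) - u(165) = 2*(-8 + 2) - (134 + 165² + 103*165) = 2*(-6) - (134 + 27225 + 16995) = -12 - 1*44354 = -12 - 44354 = -44366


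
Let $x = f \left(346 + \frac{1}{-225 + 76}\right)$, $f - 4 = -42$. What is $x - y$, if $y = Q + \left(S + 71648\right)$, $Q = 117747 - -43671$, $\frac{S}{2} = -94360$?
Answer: $- \frac{8566568}{149} \approx -57494.0$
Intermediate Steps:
$S = -188720$ ($S = 2 \left(-94360\right) = -188720$)
$f = -38$ ($f = 4 - 42 = -38$)
$Q = 161418$ ($Q = 117747 + 43671 = 161418$)
$x = - \frac{1959014}{149}$ ($x = - 38 \left(346 + \frac{1}{-225 + 76}\right) = - 38 \left(346 + \frac{1}{-149}\right) = - 38 \left(346 - \frac{1}{149}\right) = \left(-38\right) \frac{51553}{149} = - \frac{1959014}{149} \approx -13148.0$)
$y = 44346$ ($y = 161418 + \left(-188720 + 71648\right) = 161418 - 117072 = 44346$)
$x - y = - \frac{1959014}{149} - 44346 = - \frac{8566568}{149}$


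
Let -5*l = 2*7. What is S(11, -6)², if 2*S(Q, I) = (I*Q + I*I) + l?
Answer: 6724/25 ≈ 268.96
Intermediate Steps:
l = -14/5 (l = -2*7/5 = -⅕*14 = -14/5 ≈ -2.8000)
S(Q, I) = -7/5 + I²/2 + I*Q/2 (S(Q, I) = ((I*Q + I*I) - 14/5)/2 = ((I*Q + I²) - 14/5)/2 = ((I² + I*Q) - 14/5)/2 = (-14/5 + I² + I*Q)/2 = -7/5 + I²/2 + I*Q/2)
S(11, -6)² = (-7/5 + (½)*(-6)² + (½)*(-6)*11)² = (-7/5 + (½)*36 - 33)² = (-7/5 + 18 - 33)² = (-82/5)² = 6724/25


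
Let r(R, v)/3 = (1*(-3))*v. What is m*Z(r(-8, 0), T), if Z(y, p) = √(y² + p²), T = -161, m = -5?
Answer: -805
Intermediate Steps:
r(R, v) = -9*v (r(R, v) = 3*((1*(-3))*v) = 3*(-3*v) = -9*v)
Z(y, p) = √(p² + y²)
m*Z(r(-8, 0), T) = -5*√((-161)² + (-9*0)²) = -5*√(25921 + 0²) = -5*√(25921 + 0) = -5*√25921 = -5*161 = -805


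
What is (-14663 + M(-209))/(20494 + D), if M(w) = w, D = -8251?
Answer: -1352/1113 ≈ -1.2147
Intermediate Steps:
(-14663 + M(-209))/(20494 + D) = (-14663 - 209)/(20494 - 8251) = -14872/12243 = -14872*1/12243 = -1352/1113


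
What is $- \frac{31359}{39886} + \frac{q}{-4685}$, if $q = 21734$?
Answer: $- \frac{1013799239}{186865910} \approx -5.4253$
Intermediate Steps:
$- \frac{31359}{39886} + \frac{q}{-4685} = - \frac{31359}{39886} + \frac{21734}{-4685} = \left(-31359\right) \frac{1}{39886} + 21734 \left(- \frac{1}{4685}\right) = - \frac{31359}{39886} - \frac{21734}{4685} = - \frac{1013799239}{186865910}$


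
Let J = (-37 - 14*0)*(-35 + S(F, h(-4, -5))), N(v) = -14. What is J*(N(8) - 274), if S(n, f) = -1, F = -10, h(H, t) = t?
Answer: -383616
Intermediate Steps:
J = 1332 (J = (-37 - 14*0)*(-35 - 1) = (-37 + 0)*(-36) = -37*(-36) = 1332)
J*(N(8) - 274) = 1332*(-14 - 274) = 1332*(-288) = -383616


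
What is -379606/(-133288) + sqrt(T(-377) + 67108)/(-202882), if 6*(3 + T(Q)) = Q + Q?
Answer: 189803/66644 - sqrt(602814)/608646 ≈ 2.8467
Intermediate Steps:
T(Q) = -3 + Q/3 (T(Q) = -3 + (Q + Q)/6 = -3 + (2*Q)/6 = -3 + Q/3)
-379606/(-133288) + sqrt(T(-377) + 67108)/(-202882) = -379606/(-133288) + sqrt((-3 + (1/3)*(-377)) + 67108)/(-202882) = -379606*(-1/133288) + sqrt((-3 - 377/3) + 67108)*(-1/202882) = 189803/66644 + sqrt(-386/3 + 67108)*(-1/202882) = 189803/66644 + sqrt(200938/3)*(-1/202882) = 189803/66644 + (sqrt(602814)/3)*(-1/202882) = 189803/66644 - sqrt(602814)/608646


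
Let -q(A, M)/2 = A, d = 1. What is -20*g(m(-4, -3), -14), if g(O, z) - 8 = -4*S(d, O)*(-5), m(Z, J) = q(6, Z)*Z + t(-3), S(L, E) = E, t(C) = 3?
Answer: -20560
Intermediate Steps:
q(A, M) = -2*A
m(Z, J) = 3 - 12*Z (m(Z, J) = (-2*6)*Z + 3 = -12*Z + 3 = 3 - 12*Z)
g(O, z) = 8 + 20*O (g(O, z) = 8 - 4*O*(-5) = 8 + 20*O)
-20*g(m(-4, -3), -14) = -20*(8 + 20*(3 - 12*(-4))) = -20*(8 + 20*(3 + 48)) = -20*(8 + 20*51) = -20*(8 + 1020) = -20*1028 = -20560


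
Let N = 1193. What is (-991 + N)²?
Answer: 40804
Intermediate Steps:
(-991 + N)² = (-991 + 1193)² = 202² = 40804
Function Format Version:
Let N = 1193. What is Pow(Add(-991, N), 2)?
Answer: 40804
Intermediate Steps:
Pow(Add(-991, N), 2) = Pow(Add(-991, 1193), 2) = Pow(202, 2) = 40804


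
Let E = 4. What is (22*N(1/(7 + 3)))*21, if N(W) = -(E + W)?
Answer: -9471/5 ≈ -1894.2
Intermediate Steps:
N(W) = -4 - W (N(W) = -(4 + W) = -4 - W)
(22*N(1/(7 + 3)))*21 = (22*(-4 - 1/(7 + 3)))*21 = (22*(-4 - 1/10))*21 = (22*(-4 - 1*⅒))*21 = (22*(-4 - ⅒))*21 = (22*(-41/10))*21 = -451/5*21 = -9471/5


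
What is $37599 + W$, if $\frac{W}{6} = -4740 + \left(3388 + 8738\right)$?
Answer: $81915$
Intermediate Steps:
$W = 44316$ ($W = 6 \left(-4740 + \left(3388 + 8738\right)\right) = 6 \left(-4740 + 12126\right) = 6 \cdot 7386 = 44316$)
$37599 + W = 37599 + 44316 = 81915$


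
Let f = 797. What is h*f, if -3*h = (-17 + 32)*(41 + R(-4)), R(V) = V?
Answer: -147445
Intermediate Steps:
h = -185 (h = -(-17 + 32)*(41 - 4)/3 = -5*37 = -⅓*555 = -185)
h*f = -185*797 = -147445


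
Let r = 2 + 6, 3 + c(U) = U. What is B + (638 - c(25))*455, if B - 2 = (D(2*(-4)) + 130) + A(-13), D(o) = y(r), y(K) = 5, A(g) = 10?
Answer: 280427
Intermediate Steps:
c(U) = -3 + U
r = 8
D(o) = 5
B = 147 (B = 2 + ((5 + 130) + 10) = 2 + (135 + 10) = 2 + 145 = 147)
B + (638 - c(25))*455 = 147 + (638 - (-3 + 25))*455 = 147 + (638 - 1*22)*455 = 147 + (638 - 22)*455 = 147 + 616*455 = 147 + 280280 = 280427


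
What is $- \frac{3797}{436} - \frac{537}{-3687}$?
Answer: $- \frac{4588469}{535844} \approx -8.5631$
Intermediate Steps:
$- \frac{3797}{436} - \frac{537}{-3687} = \left(-3797\right) \frac{1}{436} - - \frac{179}{1229} = - \frac{3797}{436} + \frac{179}{1229} = - \frac{4588469}{535844}$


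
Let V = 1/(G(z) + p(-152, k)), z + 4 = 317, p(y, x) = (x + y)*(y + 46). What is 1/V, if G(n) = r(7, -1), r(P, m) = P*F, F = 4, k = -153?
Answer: 32358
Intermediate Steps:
p(y, x) = (46 + y)*(x + y) (p(y, x) = (x + y)*(46 + y) = (46 + y)*(x + y))
z = 313 (z = -4 + 317 = 313)
r(P, m) = 4*P (r(P, m) = P*4 = 4*P)
G(n) = 28 (G(n) = 4*7 = 28)
V = 1/32358 (V = 1/(28 + ((-152)**2 + 46*(-153) + 46*(-152) - 153*(-152))) = 1/(28 + (23104 - 7038 - 6992 + 23256)) = 1/(28 + 32330) = 1/32358 ≈ 3.0904e-5)
1/V = 1/(1/32358) = 32358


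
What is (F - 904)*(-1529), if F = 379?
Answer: 802725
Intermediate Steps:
(F - 904)*(-1529) = (379 - 904)*(-1529) = -525*(-1529) = 802725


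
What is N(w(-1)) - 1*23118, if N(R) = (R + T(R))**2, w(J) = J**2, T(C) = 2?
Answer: -23109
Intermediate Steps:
N(R) = (2 + R)**2 (N(R) = (R + 2)**2 = (2 + R)**2)
N(w(-1)) - 1*23118 = (2 + (-1)**2)**2 - 1*23118 = (2 + 1)**2 - 23118 = 3**2 - 23118 = 9 - 23118 = -23109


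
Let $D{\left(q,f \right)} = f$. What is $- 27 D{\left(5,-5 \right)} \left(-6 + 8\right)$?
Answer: $270$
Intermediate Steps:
$- 27 D{\left(5,-5 \right)} \left(-6 + 8\right) = - 27 \left(- 5 \left(-6 + 8\right)\right) = - 27 \left(\left(-5\right) 2\right) = \left(-27\right) \left(-10\right) = 270$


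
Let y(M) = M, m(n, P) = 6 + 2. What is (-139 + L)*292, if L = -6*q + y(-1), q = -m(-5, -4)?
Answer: -26864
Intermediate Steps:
m(n, P) = 8
q = -8 (q = -1*8 = -8)
L = 47 (L = -6*(-8) - 1 = 48 - 1 = 47)
(-139 + L)*292 = (-139 + 47)*292 = -92*292 = -26864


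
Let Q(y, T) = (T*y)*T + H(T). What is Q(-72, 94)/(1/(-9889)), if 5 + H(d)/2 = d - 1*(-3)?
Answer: 6289483112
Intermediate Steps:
H(d) = -4 + 2*d (H(d) = -10 + 2*(d - 1*(-3)) = -10 + 2*(d + 3) = -10 + 2*(3 + d) = -10 + (6 + 2*d) = -4 + 2*d)
Q(y, T) = -4 + 2*T + y*T² (Q(y, T) = (T*y)*T + (-4 + 2*T) = y*T² + (-4 + 2*T) = -4 + 2*T + y*T²)
Q(-72, 94)/(1/(-9889)) = (-4 + 2*94 - 72*94²)/(1/(-9889)) = (-4 + 188 - 72*8836)/(-1/9889) = (-4 + 188 - 636192)*(-9889) = -636008*(-9889) = 6289483112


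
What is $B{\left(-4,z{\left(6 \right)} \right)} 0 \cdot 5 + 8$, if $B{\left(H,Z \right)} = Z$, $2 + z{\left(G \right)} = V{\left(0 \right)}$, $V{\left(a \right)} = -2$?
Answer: $8$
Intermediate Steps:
$z{\left(G \right)} = -4$ ($z{\left(G \right)} = -2 - 2 = -4$)
$B{\left(-4,z{\left(6 \right)} \right)} 0 \cdot 5 + 8 = - 4 \cdot 0 \cdot 5 + 8 = \left(-4\right) 0 + 8 = 0 + 8 = 8$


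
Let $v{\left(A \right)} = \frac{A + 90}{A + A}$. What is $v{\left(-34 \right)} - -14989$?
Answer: $\frac{254799}{17} \approx 14988.0$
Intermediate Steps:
$v{\left(A \right)} = \frac{90 + A}{2 A}$
$v{\left(-34 \right)} - -14989 = \frac{90 - 34}{2 \left(-34\right)} - -14989 = \frac{1}{2} \left(- \frac{1}{34}\right) 56 + \left(-1148 + 16137\right) = - \frac{14}{17} + 14989 = \frac{254799}{17}$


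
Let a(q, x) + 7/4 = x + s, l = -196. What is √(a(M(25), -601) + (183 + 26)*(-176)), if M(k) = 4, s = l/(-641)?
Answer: I*√61445518363/1282 ≈ 193.36*I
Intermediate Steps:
s = 196/641 (s = -196/(-641) = -196*(-1/641) = 196/641 ≈ 0.30577)
a(q, x) = -3703/2564 + x (a(q, x) = -7/4 + (x + 196/641) = -7/4 + (196/641 + x) = -3703/2564 + x)
√(a(M(25), -601) + (183 + 26)*(-176)) = √((-3703/2564 - 601) + (183 + 26)*(-176)) = √(-1544667/2564 + 209*(-176)) = √(-1544667/2564 - 36784) = √(-95858843/2564) = I*√61445518363/1282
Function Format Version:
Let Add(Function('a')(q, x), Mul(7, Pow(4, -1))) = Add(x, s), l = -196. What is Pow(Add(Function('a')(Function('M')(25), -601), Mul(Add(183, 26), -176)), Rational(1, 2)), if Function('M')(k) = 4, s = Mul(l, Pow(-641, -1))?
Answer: Mul(Rational(1, 1282), I, Pow(61445518363, Rational(1, 2))) ≈ Mul(193.36, I)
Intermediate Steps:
s = Rational(196, 641) (s = Mul(-196, Pow(-641, -1)) = Mul(-196, Rational(-1, 641)) = Rational(196, 641) ≈ 0.30577)
Function('a')(q, x) = Add(Rational(-3703, 2564), x) (Function('a')(q, x) = Add(Rational(-7, 4), Add(x, Rational(196, 641))) = Add(Rational(-7, 4), Add(Rational(196, 641), x)) = Add(Rational(-3703, 2564), x))
Pow(Add(Function('a')(Function('M')(25), -601), Mul(Add(183, 26), -176)), Rational(1, 2)) = Pow(Add(Add(Rational(-3703, 2564), -601), Mul(Add(183, 26), -176)), Rational(1, 2)) = Pow(Add(Rational(-1544667, 2564), Mul(209, -176)), Rational(1, 2)) = Pow(Add(Rational(-1544667, 2564), -36784), Rational(1, 2)) = Pow(Rational(-95858843, 2564), Rational(1, 2)) = Mul(Rational(1, 1282), I, Pow(61445518363, Rational(1, 2)))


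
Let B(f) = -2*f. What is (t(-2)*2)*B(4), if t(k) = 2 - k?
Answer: -64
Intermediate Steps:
(t(-2)*2)*B(4) = ((2 - 1*(-2))*2)*(-2*4) = ((2 + 2)*2)*(-8) = (4*2)*(-8) = 8*(-8) = -64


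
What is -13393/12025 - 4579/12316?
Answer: -220010663/148099900 ≈ -1.4856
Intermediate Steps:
-13393/12025 - 4579/12316 = -220010663/148099900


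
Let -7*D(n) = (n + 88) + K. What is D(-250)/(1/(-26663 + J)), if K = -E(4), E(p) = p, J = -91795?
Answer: -19664028/7 ≈ -2.8091e+6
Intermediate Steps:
K = -4 (K = -1*4 = -4)
D(n) = -12 - n/7 (D(n) = -((n + 88) - 4)/7 = -((88 + n) - 4)/7 = -(84 + n)/7 = -12 - n/7)
D(-250)/(1/(-26663 + J)) = (-12 - ⅐*(-250))/(1/(-26663 - 91795)) = (-12 + 250/7)/(1/(-118458)) = 166/(7*(-1/118458)) = (166/7)*(-118458) = -19664028/7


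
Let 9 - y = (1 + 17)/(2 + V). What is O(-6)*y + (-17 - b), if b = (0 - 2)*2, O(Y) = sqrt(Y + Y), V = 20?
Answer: -13 + 180*I*sqrt(3)/11 ≈ -13.0 + 28.343*I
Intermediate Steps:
O(Y) = sqrt(2)*sqrt(Y) (O(Y) = sqrt(2*Y) = sqrt(2)*sqrt(Y))
y = 90/11 (y = 9 - (1 + 17)/(2 + 20) = 9 - 18/22 = 9 - 1*9/11 = 9 - 9/11 = 90/11 ≈ 8.1818)
b = -4 (b = -2*2 = -4)
O(-6)*y + (-17 - b) = (sqrt(2)*sqrt(-6))*(90/11) + (-17 - 1*(-4)) = (sqrt(2)*(I*sqrt(6)))*(90/11) + (-17 + 4) = (2*I*sqrt(3))*(90/11) - 13 = 180*I*sqrt(3)/11 - 13 = -13 + 180*I*sqrt(3)/11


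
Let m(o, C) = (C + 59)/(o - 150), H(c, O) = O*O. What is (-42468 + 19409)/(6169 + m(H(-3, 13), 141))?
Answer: -438121/117411 ≈ -3.7315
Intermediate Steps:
H(c, O) = O**2
m(o, C) = (59 + C)/(-150 + o)
(-42468 + 19409)/(6169 + m(H(-3, 13), 141)) = (-42468 + 19409)/(6169 + (59 + 141)/(-150 + 13**2)) = -23059/(6169 + 200/(-150 + 169)) = -23059/(6169 + 200/19) = -23059/117411/19 = -23059*19/117411 = -438121/117411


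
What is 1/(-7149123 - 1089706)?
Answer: -1/8238829 ≈ -1.2138e-7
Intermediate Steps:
1/(-7149123 - 1089706) = 1/(-8238829) = -1/8238829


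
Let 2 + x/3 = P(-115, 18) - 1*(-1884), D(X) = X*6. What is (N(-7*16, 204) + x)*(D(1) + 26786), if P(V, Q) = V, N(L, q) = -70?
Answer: 140148952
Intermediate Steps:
D(X) = 6*X
x = 5301 (x = -6 + 3*(-115 - 1*(-1884)) = -6 + 3*(-115 + 1884) = -6 + 3*1769 = -6 + 5307 = 5301)
(N(-7*16, 204) + x)*(D(1) + 26786) = (-70 + 5301)*(6*1 + 26786) = 5231*(6 + 26786) = 5231*26792 = 140148952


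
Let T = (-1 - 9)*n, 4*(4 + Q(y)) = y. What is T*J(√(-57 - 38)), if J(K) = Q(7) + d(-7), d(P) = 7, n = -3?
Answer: 285/2 ≈ 142.50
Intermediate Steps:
Q(y) = -4 + y/4
J(K) = 19/4 (J(K) = (-4 + (¼)*7) + 7 = (-4 + 7/4) + 7 = -9/4 + 7 = 19/4)
T = 30 (T = (-1 - 9)*(-3) = -10*(-3) = 30)
T*J(√(-57 - 38)) = 30*(19/4) = 285/2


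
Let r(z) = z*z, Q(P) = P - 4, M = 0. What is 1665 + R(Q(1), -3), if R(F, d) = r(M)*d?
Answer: 1665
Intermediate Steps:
Q(P) = -4 + P
r(z) = z²
R(F, d) = 0 (R(F, d) = 0²*d = 0*d = 0)
1665 + R(Q(1), -3) = 1665 + 0 = 1665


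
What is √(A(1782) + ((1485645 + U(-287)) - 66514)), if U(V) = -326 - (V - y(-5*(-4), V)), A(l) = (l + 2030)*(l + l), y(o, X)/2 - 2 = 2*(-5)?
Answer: 2*√3751261 ≈ 3873.6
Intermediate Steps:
y(o, X) = -16 (y(o, X) = 4 + 2*(2*(-5)) = 4 + 2*(-10) = 4 - 20 = -16)
A(l) = 2*l*(2030 + l) (A(l) = (2030 + l)*(2*l) = 2*l*(2030 + l))
U(V) = -342 - V (U(V) = -326 - (V - 1*(-16)) = -326 - (V + 16) = -326 - (16 + V) = -326 + (-16 - V) = -342 - V)
√(A(1782) + ((1485645 + U(-287)) - 66514)) = √(2*1782*(2030 + 1782) + ((1485645 + (-342 - 1*(-287))) - 66514)) = √(2*1782*3812 + ((1485645 + (-342 + 287)) - 66514)) = √(13585968 + ((1485645 - 55) - 66514)) = √(13585968 + (1485590 - 66514)) = √(13585968 + 1419076) = √15005044 = 2*√3751261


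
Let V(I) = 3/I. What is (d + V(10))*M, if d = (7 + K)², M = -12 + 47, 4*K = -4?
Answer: 2541/2 ≈ 1270.5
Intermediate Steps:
K = -1 (K = (¼)*(-4) = -1)
M = 35
d = 36 (d = (7 - 1)² = 6² = 36)
(d + V(10))*M = (36 + 3/10)*35 = (363/10)*35 = 2541/2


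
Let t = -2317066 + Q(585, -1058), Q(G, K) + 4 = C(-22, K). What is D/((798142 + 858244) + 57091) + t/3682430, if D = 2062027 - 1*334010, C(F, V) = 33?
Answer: 2393112033661/6309759109110 ≈ 0.37927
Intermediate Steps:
Q(G, K) = 29 (Q(G, K) = -4 + 33 = 29)
D = 1728017 (D = 2062027 - 334010 = 1728017)
t = -2317037 (t = -2317066 + 29 = -2317037)
D/((798142 + 858244) + 57091) + t/3682430 = 1728017/((798142 + 858244) + 57091) - 2317037/3682430 = 1728017/(1656386 + 57091) - 2317037*1/3682430 = 1728017/1713477 - 2317037/3682430 = 2393112033661/6309759109110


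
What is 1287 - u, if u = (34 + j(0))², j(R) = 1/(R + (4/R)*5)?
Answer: 131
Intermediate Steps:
j(R) = 1/(R + 20/R)
u = 1156 (u = (34 + 0/(20 + 0²))² = (34 + 0/(20 + 0))² = (34 + 0/20)² = (34 + 0*(1/20))² = (34 + 0)² = 34² = 1156)
1287 - u = 1287 - 1*1156 = 1287 - 1156 = 131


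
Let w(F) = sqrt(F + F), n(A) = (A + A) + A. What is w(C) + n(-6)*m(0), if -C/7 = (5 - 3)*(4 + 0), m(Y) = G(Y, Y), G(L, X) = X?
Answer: 4*I*sqrt(7) ≈ 10.583*I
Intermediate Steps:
n(A) = 3*A (n(A) = 2*A + A = 3*A)
m(Y) = Y
C = -56 (C = -7*(5 - 3)*(4 + 0) = -14*4 = -7*8 = -56)
w(F) = sqrt(2)*sqrt(F) (w(F) = sqrt(2*F) = sqrt(2)*sqrt(F))
w(C) + n(-6)*m(0) = sqrt(2)*sqrt(-56) + (3*(-6))*0 = sqrt(2)*(2*I*sqrt(14)) - 18*0 = 4*I*sqrt(7) + 0 = 4*I*sqrt(7)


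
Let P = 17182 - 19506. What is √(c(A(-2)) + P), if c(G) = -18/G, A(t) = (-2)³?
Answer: I*√9287/2 ≈ 48.185*I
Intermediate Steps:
A(t) = -8
P = -2324
√(c(A(-2)) + P) = √(-18/(-8) - 2324) = √(-18*(-⅛) - 2324) = √(9/4 - 2324) = √(-9287/4) = I*√9287/2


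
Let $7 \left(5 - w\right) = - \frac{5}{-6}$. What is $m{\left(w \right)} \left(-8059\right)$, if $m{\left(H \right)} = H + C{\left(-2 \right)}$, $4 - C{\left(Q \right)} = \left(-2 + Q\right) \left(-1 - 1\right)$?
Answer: $- \frac{298183}{42} \approx -7099.6$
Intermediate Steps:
$w = \frac{205}{42}$ ($w = 5 - \frac{\left(-5\right) \frac{1}{-6}}{7} = 5 - \frac{\left(-5\right) \left(- \frac{1}{6}\right)}{7} = 5 - \frac{5}{42} = \frac{205}{42} \approx 4.881$)
$C{\left(Q \right)} = 2 Q$ ($C{\left(Q \right)} = 4 - \left(-2 + Q\right) \left(-1 - 1\right) = 4 - \left(-2 + Q\right) \left(-2\right) = 4 - \left(4 - 2 Q\right) = 4 + \left(-4 + 2 Q\right) = 2 Q$)
$m{\left(H \right)} = -4 + H$ ($m{\left(H \right)} = H + 2 \left(-2\right) = H - 4 = -4 + H$)
$m{\left(w \right)} \left(-8059\right) = \left(-4 + \frac{205}{42}\right) \left(-8059\right) = \frac{37}{42} \left(-8059\right) = - \frac{298183}{42}$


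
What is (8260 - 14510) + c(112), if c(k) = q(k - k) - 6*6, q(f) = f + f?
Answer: -6286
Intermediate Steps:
q(f) = 2*f
c(k) = -36 (c(k) = 2*(k - k) - 6*6 = 2*0 - 36 = 0 - 36 = -36)
(8260 - 14510) + c(112) = (8260 - 14510) - 36 = -6250 - 36 = -6286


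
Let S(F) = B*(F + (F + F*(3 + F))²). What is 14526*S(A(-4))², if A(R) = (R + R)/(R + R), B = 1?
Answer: 9819576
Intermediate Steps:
A(R) = 1 (A(R) = (2*R)/((2*R)) = (2*R)*(1/(2*R)) = 1)
S(F) = F + (F + F*(3 + F))² (S(F) = 1*(F + (F + F*(3 + F))²) = F + (F + F*(3 + F))²)
14526*S(A(-4))² = 14526*(1*(1 + 1*(4 + 1)²))² = 14526*(1*(1 + 1*5²))² = 14526*(1*(1 + 1*25))² = 14526*(1*(1 + 25))² = 14526*(1*26)² = 14526*26² = 14526*676 = 9819576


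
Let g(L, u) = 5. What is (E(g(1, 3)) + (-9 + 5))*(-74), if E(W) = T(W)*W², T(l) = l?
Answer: -8954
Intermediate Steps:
E(W) = W³ (E(W) = W*W² = W³)
(E(g(1, 3)) + (-9 + 5))*(-74) = (5³ + (-9 + 5))*(-74) = (125 - 4)*(-74) = 121*(-74) = -8954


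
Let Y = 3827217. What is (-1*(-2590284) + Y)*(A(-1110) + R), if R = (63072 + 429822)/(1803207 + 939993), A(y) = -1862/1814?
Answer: -250385259660173/46075600 ≈ -5.4342e+6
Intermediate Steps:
A(y) = -931/907 (A(y) = -1862*1/1814 = -931/907)
R = 27383/152400 (R = 492894/2743200 = 492894*(1/2743200) = 27383/152400 ≈ 0.17968)
(-1*(-2590284) + Y)*(A(-1110) + R) = (-1*(-2590284) + 3827217)*(-931/907 + 27383/152400) = (2590284 + 3827217)*(-117048019/138226800) = 6417501*(-117048019/138226800) = -250385259660173/46075600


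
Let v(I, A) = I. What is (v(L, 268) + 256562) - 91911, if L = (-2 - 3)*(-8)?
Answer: 164691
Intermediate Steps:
L = 40 (L = -5*(-8) = 40)
(v(L, 268) + 256562) - 91911 = (40 + 256562) - 91911 = 256602 - 91911 = 164691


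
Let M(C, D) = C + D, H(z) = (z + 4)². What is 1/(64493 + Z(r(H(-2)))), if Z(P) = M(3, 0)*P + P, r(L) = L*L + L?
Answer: 1/64573 ≈ 1.5486e-5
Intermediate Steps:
H(z) = (4 + z)²
r(L) = L + L² (r(L) = L² + L = L + L²)
Z(P) = 4*P (Z(P) = (3 + 0)*P + P = 3*P + P = 4*P)
1/(64493 + Z(r(H(-2)))) = 1/(64493 + 4*((4 - 2)²*(1 + (4 - 2)²))) = 1/(64493 + 4*(2²*(1 + 2²))) = 1/(64493 + 4*(4*(1 + 4))) = 1/(64493 + 4*(4*5)) = 1/(64493 + 4*20) = 1/(64493 + 80) = 1/64573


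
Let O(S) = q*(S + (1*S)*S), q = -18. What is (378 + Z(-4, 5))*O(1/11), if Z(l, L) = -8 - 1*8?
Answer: -78192/121 ≈ -646.21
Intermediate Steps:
Z(l, L) = -16 (Z(l, L) = -8 - 8 = -16)
O(S) = -18*S - 18*S**2 (O(S) = -18*(S + (1*S)*S) = -18*(S + S*S) = -18*(S + S**2) = -18*S - 18*S**2)
(378 + Z(-4, 5))*O(1/11) = (378 - 16)*(-18*(1 + 1/11)/11) = 362*(-18*1/11*(1 + 1/11)) = 362*(-18*1/11*12/11) = 362*(-216/121) = -78192/121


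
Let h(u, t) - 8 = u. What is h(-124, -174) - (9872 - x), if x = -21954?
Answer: -31942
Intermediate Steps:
h(u, t) = 8 + u
h(-124, -174) - (9872 - x) = (8 - 124) - (9872 - 1*(-21954)) = -116 - (9872 + 21954) = -116 - 1*31826 = -116 - 31826 = -31942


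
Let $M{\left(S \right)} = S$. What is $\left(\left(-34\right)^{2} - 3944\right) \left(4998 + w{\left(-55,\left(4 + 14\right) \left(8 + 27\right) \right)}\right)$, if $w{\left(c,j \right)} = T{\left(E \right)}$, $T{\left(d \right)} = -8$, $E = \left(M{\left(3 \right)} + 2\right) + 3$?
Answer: $-13912120$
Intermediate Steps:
$E = 8$ ($E = \left(3 + 2\right) + 3 = 5 + 3 = 8$)
$w{\left(c,j \right)} = -8$
$\left(\left(-34\right)^{2} - 3944\right) \left(4998 + w{\left(-55,\left(4 + 14\right) \left(8 + 27\right) \right)}\right) = \left(\left(-34\right)^{2} - 3944\right) \left(4998 - 8\right) = \left(1156 - 3944\right) 4990 = \left(-2788\right) 4990 = -13912120$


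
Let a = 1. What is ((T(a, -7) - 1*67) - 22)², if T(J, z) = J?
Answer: 7744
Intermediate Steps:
((T(a, -7) - 1*67) - 22)² = ((1 - 1*67) - 22)² = ((1 - 67) - 22)² = (-66 - 22)² = (-88)² = 7744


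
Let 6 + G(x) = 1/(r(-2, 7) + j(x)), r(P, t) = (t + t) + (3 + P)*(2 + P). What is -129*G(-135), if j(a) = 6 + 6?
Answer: 19995/26 ≈ 769.04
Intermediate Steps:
j(a) = 12
r(P, t) = 2*t + (2 + P)*(3 + P)
G(x) = -155/26 (G(x) = -6 + 1/((6 + (-2)**2 + 2*7 + 5*(-2)) + 12) = -6 + 1/((6 + 4 + 14 - 10) + 12) = -6 + 1/(14 + 12) = -6 + 1/26 = -155/26)
-129*G(-135) = -129*(-155/26) = 19995/26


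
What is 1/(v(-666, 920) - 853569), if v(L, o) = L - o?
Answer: -1/855155 ≈ -1.1694e-6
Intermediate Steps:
1/(v(-666, 920) - 853569) = 1/((-666 - 1*920) - 853569) = 1/((-666 - 920) - 853569) = 1/(-1586 - 853569) = 1/(-855155) = -1/855155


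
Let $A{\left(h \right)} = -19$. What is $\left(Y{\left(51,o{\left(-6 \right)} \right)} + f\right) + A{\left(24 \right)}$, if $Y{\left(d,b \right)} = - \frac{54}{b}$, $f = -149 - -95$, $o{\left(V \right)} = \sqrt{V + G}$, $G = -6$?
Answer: $-73 + 9 i \sqrt{3} \approx -73.0 + 15.588 i$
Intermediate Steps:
$o{\left(V \right)} = \sqrt{-6 + V}$ ($o{\left(V \right)} = \sqrt{V - 6} = \sqrt{-6 + V}$)
$f = -54$ ($f = -149 + 95 = -54$)
$\left(Y{\left(51,o{\left(-6 \right)} \right)} + f\right) + A{\left(24 \right)} = \left(- \frac{54}{\sqrt{-6 - 6}} - 54\right) - 19 = \left(- \frac{54}{\sqrt{-12}} - 54\right) - 19 = \left(- \frac{54}{2 i \sqrt{3}} - 54\right) - 19 = \left(- 54 \left(- \frac{i \sqrt{3}}{6}\right) - 54\right) - 19 = \left(9 i \sqrt{3} - 54\right) - 19 = \left(-54 + 9 i \sqrt{3}\right) - 19 = -73 + 9 i \sqrt{3}$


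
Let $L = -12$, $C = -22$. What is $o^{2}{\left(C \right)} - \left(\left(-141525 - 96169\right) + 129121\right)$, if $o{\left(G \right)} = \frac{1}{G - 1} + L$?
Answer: $\frac{57511846}{529} \approx 1.0872 \cdot 10^{5}$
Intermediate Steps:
$o{\left(G \right)} = -12 + \frac{1}{-1 + G}$ ($o{\left(G \right)} = \frac{1}{G - 1} - 12 = \frac{1}{-1 + G} - 12 = -12 + \frac{1}{-1 + G}$)
$o^{2}{\left(C \right)} - \left(\left(-141525 - 96169\right) + 129121\right) = \left(\frac{13 - -264}{-1 - 22}\right)^{2} - \left(\left(-141525 - 96169\right) + 129121\right) = \left(\frac{13 + 264}{-23}\right)^{2} - \left(\left(-141525 - 96169\right) + 129121\right) = \left(\left(- \frac{1}{23}\right) 277\right)^{2} - \left(\left(-141525 - 96169\right) + 129121\right) = \left(- \frac{277}{23}\right)^{2} - \left(-237694 + 129121\right) = \frac{76729}{529} - -108573 = \frac{76729}{529} + 108573 = \frac{57511846}{529}$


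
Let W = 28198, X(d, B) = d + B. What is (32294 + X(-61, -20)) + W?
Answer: 60411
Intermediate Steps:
X(d, B) = B + d
(32294 + X(-61, -20)) + W = (32294 + (-20 - 61)) + 28198 = (32294 - 81) + 28198 = 32213 + 28198 = 60411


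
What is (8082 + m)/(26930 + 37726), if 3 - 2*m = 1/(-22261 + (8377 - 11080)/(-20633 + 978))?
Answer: 7073664772739/56578817130624 ≈ 0.12502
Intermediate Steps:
m = 1312631411/875074504 (m = 3/2 - 1/(2*(-22261 + (8377 - 11080)/(-20633 + 978))) = 3/2 - 1/(2*(-22261 - 2703/(-19655))) = 3/2 - 1/(2*(-22261 - 2703*(-1/19655))) = 3/2 - 1/(2*(-22261 + 2703/19655)) = 3/2 - 1/(2*(-437537252/19655)) = 3/2 - ½*(-19655/437537252) = 3/2 + 19655/875074504 = 1312631411/875074504 ≈ 1.5000)
(8082 + m)/(26930 + 37726) = (8082 + 1312631411/875074504)/(26930 + 37726) = (7073664772739/875074504)/64656 = (7073664772739/875074504)*(1/64656) = 7073664772739/56578817130624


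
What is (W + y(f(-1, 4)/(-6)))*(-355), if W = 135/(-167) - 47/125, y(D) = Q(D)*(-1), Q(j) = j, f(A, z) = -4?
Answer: 8230462/12525 ≈ 657.12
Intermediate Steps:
y(D) = -D (y(D) = D*(-1) = -D)
W = -24724/20875 (W = 135*(-1/167) - 47*1/125 = -135/167 - 47/125 = -24724/20875 ≈ -1.1844)
(W + y(f(-1, 4)/(-6)))*(-355) = (-24724/20875 - (-4)/(-6))*(-355) = (-24724/20875 - (-4)*(-1)/6)*(-355) = (-24724/20875 - 1*⅔)*(-355) = (-24724/20875 - ⅔)*(-355) = -115922/62625*(-355) = 8230462/12525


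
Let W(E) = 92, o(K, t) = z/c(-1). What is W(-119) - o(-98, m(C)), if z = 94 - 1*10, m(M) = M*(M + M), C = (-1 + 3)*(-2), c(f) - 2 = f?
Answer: 8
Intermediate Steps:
c(f) = 2 + f
C = -4 (C = 2*(-2) = -4)
m(M) = 2*M² (m(M) = M*(2*M) = 2*M²)
z = 84 (z = 94 - 10 = 84)
o(K, t) = 84 (o(K, t) = 84/(2 - 1) = 84/1 = 84*1 = 84)
W(-119) - o(-98, m(C)) = 92 - 1*84 = 92 - 84 = 8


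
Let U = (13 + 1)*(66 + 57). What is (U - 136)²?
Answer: 2515396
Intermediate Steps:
U = 1722 (U = 14*123 = 1722)
(U - 136)² = (1722 - 136)² = 1586² = 2515396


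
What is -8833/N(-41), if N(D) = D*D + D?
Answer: -8833/1640 ≈ -5.3860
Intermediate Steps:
N(D) = D + D² (N(D) = D² + D = D + D²)
-8833/N(-41) = -8833*(-1/(41*(1 - 41))) = -8833/((-41*(-40))) = -8833/1640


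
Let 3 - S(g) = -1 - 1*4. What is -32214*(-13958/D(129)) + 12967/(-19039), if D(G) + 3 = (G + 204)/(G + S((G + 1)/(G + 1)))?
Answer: -15036194921289/19039 ≈ -7.8976e+8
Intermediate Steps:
S(g) = 8 (S(g) = 3 - (-1 - 1*4) = 3 - (-1 - 4) = 3 - 1*(-5) = 3 + 5 = 8)
D(G) = -3 + (204 + G)/(8 + G) (D(G) = -3 + (G + 204)/(G + 8) = -3 + (204 + G)/(8 + G))
-32214*(-13958/D(129)) + 12967/(-19039) = -32214*(-6979*(8 + 129)/(90 - 1*129)) + 12967/(-19039) = -32214*(-956123/(90 - 129)) + 12967*(-1/19039) = -32214/((2*(1/137)*(-39))*(-1/13958)) - 12967/19039 = -32214/((-78/137*(-1/13958))) - 12967/19039 = -32214/39/956123 - 12967/19039 = -32214*956123/39 - 12967/19039 = -789757598 - 12967/19039 = -15036194921289/19039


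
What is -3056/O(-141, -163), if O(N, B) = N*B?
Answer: -3056/22983 ≈ -0.13297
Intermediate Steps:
O(N, B) = B*N
-3056/O(-141, -163) = -3056/((-163*(-141))) = -3056/22983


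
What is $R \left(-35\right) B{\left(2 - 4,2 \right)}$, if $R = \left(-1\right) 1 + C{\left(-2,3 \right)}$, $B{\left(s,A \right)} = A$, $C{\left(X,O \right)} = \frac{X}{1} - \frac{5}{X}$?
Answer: $35$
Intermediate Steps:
$C{\left(X,O \right)} = X - \frac{5}{X}$ ($C{\left(X,O \right)} = X 1 - \frac{5}{X} = X - \frac{5}{X}$)
$R = - \frac{1}{2}$ ($R = \left(-1\right) 1 - \left(2 + \frac{5}{-2}\right) = -1 - - \frac{1}{2} = -1 + \left(-2 + \frac{5}{2}\right) = -1 + \frac{1}{2} = - \frac{1}{2} \approx -0.5$)
$R \left(-35\right) B{\left(2 - 4,2 \right)} = \left(- \frac{1}{2}\right) \left(-35\right) 2 = \frac{35}{2} \cdot 2 = 35$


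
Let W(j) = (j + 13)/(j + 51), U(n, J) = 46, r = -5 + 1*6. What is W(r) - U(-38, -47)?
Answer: -1189/26 ≈ -45.731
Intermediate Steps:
r = 1 (r = -5 + 6 = 1)
W(j) = (13 + j)/(51 + j)
W(r) - U(-38, -47) = (13 + 1)/(51 + 1) - 1*46 = 14/52 - 46 = (1/52)*14 - 46 = 7/26 - 46 = -1189/26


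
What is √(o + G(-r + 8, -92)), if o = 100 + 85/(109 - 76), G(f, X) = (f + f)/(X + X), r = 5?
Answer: √236292639/1518 ≈ 10.126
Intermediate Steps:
G(f, X) = f/X (G(f, X) = (2*f)/((2*X)) = (2*f)*(1/(2*X)) = f/X)
o = 3385/33 (o = 100 + 85/33 = 3385/33 ≈ 102.58)
√(o + G(-r + 8, -92)) = √(3385/33 + (-1*5 + 8)/(-92)) = √(3385/33 + (-5 + 8)*(-1/92)) = √(3385/33 + 3*(-1/92)) = √(3385/33 - 3/92) = √(311321/3036) = √236292639/1518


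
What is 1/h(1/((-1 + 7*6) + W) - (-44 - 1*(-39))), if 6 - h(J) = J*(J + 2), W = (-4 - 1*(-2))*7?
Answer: -729/21466 ≈ -0.033961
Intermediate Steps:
W = -14 (W = (-4 + 2)*7 = -2*7 = -14)
h(J) = 6 - J*(2 + J) (h(J) = 6 - J*(J + 2) = 6 - J*(2 + J))
1/h(1/((-1 + 7*6) + W) - (-44 - 1*(-39))) = 1/(6 - (1/((-1 + 7*6) - 14) - (-44 - 1*(-39)))² - 2*(1/((-1 + 7*6) - 14) - (-44 - 1*(-39)))) = 1/(6 - (1/((-1 + 42) - 14) - (-44 + 39))² - 2*(1/((-1 + 42) - 14) - (-44 + 39))) = 1/(6 - (1/(41 - 14) - 1*(-5))² - 2*(1/(41 - 14) - 1*(-5))) = 1/(6 - (1/27 + 5)² - 2*(1/27 + 5)) = 1/(6 - (136/27)² - 2*136/27) = 1/(6 - 1*18496/729 - 272/27) = 1/(6 - 18496/729 - 272/27) = 1/(-21466/729) = -729/21466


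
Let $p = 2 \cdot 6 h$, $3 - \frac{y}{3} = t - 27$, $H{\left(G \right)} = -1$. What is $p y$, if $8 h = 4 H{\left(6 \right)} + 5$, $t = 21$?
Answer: $\frac{81}{2} \approx 40.5$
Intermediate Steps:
$y = 27$ ($y = 9 - 3 \left(21 - 27\right) = 9 - -18 = 9 + 18 = 27$)
$h = \frac{1}{8}$ ($h = \frac{4 \left(-1\right) + 5}{8} = \frac{-4 + 5}{8} = \frac{1}{8} \cdot 1 = \frac{1}{8} \approx 0.125$)
$p = \frac{3}{2}$ ($p = 2 \cdot 6 \cdot \frac{1}{8} = 12 \cdot \frac{1}{8} = \frac{3}{2} \approx 1.5$)
$p y = \frac{3}{2} \cdot 27 = \frac{81}{2}$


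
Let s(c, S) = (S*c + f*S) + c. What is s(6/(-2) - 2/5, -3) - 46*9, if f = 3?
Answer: -2081/5 ≈ -416.20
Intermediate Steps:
s(c, S) = c + 3*S + S*c (s(c, S) = (S*c + 3*S) + c = (3*S + S*c) + c = c + 3*S + S*c)
s(6/(-2) - 2/5, -3) - 46*9 = ((6/(-2) - 2/5) + 3*(-3) - 3*(6/(-2) - 2/5)) - 46*9 = ((6*(-½) - 2*⅕) - 9 - 3*(6*(-½) - 2*⅕)) - 414 = ((-3 - ⅖) - 9 - 3*(-3 - ⅖)) - 414 = (-17/5 - 9 - 3*(-17/5)) - 414 = (-17/5 - 9 + 51/5) - 414 = -11/5 - 414 = -2081/5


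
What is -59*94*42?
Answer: -232932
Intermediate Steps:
-59*94*42 = -5546*42 = -232932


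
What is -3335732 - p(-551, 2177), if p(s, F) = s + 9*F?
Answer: -3354774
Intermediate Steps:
-3335732 - p(-551, 2177) = -3335732 - (-551 + 9*2177) = -3335732 - (-551 + 19593) = -3335732 - 1*19042 = -3335732 - 19042 = -3354774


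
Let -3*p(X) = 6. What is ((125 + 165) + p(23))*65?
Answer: 18720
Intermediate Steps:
p(X) = -2 (p(X) = -⅓*6 = -2)
((125 + 165) + p(23))*65 = ((125 + 165) - 2)*65 = (290 - 2)*65 = 288*65 = 18720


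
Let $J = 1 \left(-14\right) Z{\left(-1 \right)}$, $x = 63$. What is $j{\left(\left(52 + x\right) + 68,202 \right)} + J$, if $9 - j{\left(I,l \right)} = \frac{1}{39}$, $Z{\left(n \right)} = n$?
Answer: $\frac{896}{39} \approx 22.974$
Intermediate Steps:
$j{\left(I,l \right)} = \frac{350}{39}$ ($j{\left(I,l \right)} = 9 - \frac{1}{39} = \frac{350}{39}$)
$J = 14$ ($J = 1 \left(-14\right) \left(-1\right) = \left(-14\right) \left(-1\right) = 14$)
$j{\left(\left(52 + x\right) + 68,202 \right)} + J = \frac{350}{39} + 14 = \frac{896}{39}$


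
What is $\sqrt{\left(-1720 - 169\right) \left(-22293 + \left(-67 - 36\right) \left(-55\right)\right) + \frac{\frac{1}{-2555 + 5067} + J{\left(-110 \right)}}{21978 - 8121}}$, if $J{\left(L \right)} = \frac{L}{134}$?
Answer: $\frac{9 \sqrt{14647104236744223382941}}{194349044} \approx 5604.5$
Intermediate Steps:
$J{\left(L \right)} = \frac{L}{134}$ ($J{\left(L \right)} = L \frac{1}{134} = \frac{L}{134}$)
$\sqrt{\left(-1720 - 169\right) \left(-22293 + \left(-67 - 36\right) \left(-55\right)\right) + \frac{\frac{1}{-2555 + 5067} + J{\left(-110 \right)}}{21978 - 8121}} = \sqrt{\left(-1720 - 169\right) \left(-22293 + \left(-67 - 36\right) \left(-55\right)\right) + \frac{\frac{1}{-2555 + 5067} + \frac{1}{134} \left(-110\right)}{21978 - 8121}} = \sqrt{- 1889 \left(-22293 - -5665\right) + \frac{\frac{1}{2512} - \frac{55}{67}}{13857}} = \sqrt{- 1889 \left(-22293 + 5665\right) + \left(\frac{1}{2512} - \frac{55}{67}\right) \frac{1}{13857}} = \sqrt{\left(-1889\right) \left(-16628\right) - \frac{46031}{777396176}} = \sqrt{31410292 - \frac{46031}{777396176}} = \sqrt{\frac{24418240887797361}{777396176}} = \frac{9 \sqrt{14647104236744223382941}}{194349044}$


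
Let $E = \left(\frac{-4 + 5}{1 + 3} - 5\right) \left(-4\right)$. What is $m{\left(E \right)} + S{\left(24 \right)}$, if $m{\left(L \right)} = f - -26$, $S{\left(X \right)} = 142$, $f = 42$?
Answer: $210$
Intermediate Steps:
$E = 19$ ($E = \left(1 \cdot \frac{1}{4} - 5\right) \left(-4\right) = \left(\frac{1}{4} - 5\right) \left(-4\right) = \left(- \frac{19}{4}\right) \left(-4\right) = 19$)
$m{\left(L \right)} = 68$ ($m{\left(L \right)} = 42 - -26 = 42 + 26 = 68$)
$m{\left(E \right)} + S{\left(24 \right)} = 68 + 142 = 210$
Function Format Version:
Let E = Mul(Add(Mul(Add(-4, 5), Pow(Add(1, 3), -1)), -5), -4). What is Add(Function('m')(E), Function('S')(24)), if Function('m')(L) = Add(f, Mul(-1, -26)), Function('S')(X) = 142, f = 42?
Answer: 210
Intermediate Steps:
E = 19 (E = Mul(Add(Mul(1, Pow(4, -1)), -5), -4) = Mul(Add(Mul(1, Rational(1, 4)), -5), -4) = Mul(Add(Rational(1, 4), -5), -4) = Mul(Rational(-19, 4), -4) = 19)
Function('m')(L) = 68 (Function('m')(L) = Add(42, Mul(-1, -26)) = Add(42, 26) = 68)
Add(Function('m')(E), Function('S')(24)) = Add(68, 142) = 210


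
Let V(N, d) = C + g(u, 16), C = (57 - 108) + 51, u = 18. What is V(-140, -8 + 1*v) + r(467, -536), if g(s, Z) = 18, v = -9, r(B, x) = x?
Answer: -518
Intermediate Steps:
C = 0 (C = -51 + 51 = 0)
V(N, d) = 18 (V(N, d) = 0 + 18 = 18)
V(-140, -8 + 1*v) + r(467, -536) = 18 - 536 = -518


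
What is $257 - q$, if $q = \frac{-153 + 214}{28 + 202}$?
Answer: $\frac{59049}{230} \approx 256.73$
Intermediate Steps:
$q = \frac{61}{230} \approx 0.26522$
$257 - q = 257 - \frac{61}{230} = \frac{59049}{230}$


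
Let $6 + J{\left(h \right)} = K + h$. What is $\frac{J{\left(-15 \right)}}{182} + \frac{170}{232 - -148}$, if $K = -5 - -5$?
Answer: $\frac{82}{247} \approx 0.33198$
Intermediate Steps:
$K = 0$ ($K = -5 + 5 = 0$)
$J{\left(h \right)} = -6 + h$ ($J{\left(h \right)} = -6 + \left(0 + h\right) = -6 + h$)
$\frac{J{\left(-15 \right)}}{182} + \frac{170}{232 - -148} = \frac{-6 - 15}{182} + \frac{170}{232 - -148} = \left(-21\right) \frac{1}{182} + \frac{170}{232 + 148} = - \frac{3}{26} + \frac{170}{380} = - \frac{3}{26} + 170 \cdot \frac{1}{380} = - \frac{3}{26} + \frac{17}{38} = \frac{82}{247}$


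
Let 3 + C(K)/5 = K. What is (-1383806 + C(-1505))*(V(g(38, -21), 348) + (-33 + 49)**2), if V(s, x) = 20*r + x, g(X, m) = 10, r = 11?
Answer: -1146469104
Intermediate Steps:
C(K) = -15 + 5*K
V(s, x) = 220 + x (V(s, x) = 20*11 + x = 220 + x)
(-1383806 + C(-1505))*(V(g(38, -21), 348) + (-33 + 49)**2) = (-1383806 + (-15 + 5*(-1505)))*((220 + 348) + (-33 + 49)**2) = (-1383806 + (-15 - 7525))*(568 + 16**2) = (-1383806 - 7540)*(568 + 256) = -1391346*824 = -1146469104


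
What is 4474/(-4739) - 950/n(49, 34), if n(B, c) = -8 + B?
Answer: -4685484/194299 ≈ -24.115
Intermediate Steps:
4474/(-4739) - 950/n(49, 34) = 4474/(-4739) - 950/(-8 + 49) = 4474*(-1/4739) - 950/41 = -4474/4739 - 950*1/41 = -4474/4739 - 950/41 = -4685484/194299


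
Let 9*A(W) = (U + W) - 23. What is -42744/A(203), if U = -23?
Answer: -384696/157 ≈ -2450.3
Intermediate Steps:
A(W) = -46/9 + W/9 (A(W) = ((-23 + W) - 23)/9 = (-46 + W)/9 = -46/9 + W/9)
-42744/A(203) = -42744/(-46/9 + (⅑)*203) = -42744/(-46/9 + 203/9) = -42744/157/9 = -42744*9/157 = -384696/157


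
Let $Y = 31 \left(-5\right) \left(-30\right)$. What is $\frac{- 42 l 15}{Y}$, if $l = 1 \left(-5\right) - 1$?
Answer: $\frac{126}{155} \approx 0.8129$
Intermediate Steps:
$l = -6$ ($l = -5 - 1 = -6$)
$Y = 4650$ ($Y = \left(-155\right) \left(-30\right) = 4650$)
$\frac{- 42 l 15}{Y} = \frac{\left(-42\right) \left(-6\right) 15}{4650} = 252 \cdot 15 \cdot \frac{1}{4650} = 3780 \cdot \frac{1}{4650} = \frac{126}{155}$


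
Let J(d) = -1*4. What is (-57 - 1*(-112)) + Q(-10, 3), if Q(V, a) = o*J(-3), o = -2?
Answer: 63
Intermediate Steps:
J(d) = -4
Q(V, a) = 8 (Q(V, a) = -2*(-4) = 8)
(-57 - 1*(-112)) + Q(-10, 3) = (-57 - 1*(-112)) + 8 = (-57 + 112) + 8 = 55 + 8 = 63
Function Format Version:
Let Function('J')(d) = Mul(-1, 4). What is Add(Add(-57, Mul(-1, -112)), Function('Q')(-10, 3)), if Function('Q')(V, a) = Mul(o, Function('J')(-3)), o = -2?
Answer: 63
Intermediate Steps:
Function('J')(d) = -4
Function('Q')(V, a) = 8 (Function('Q')(V, a) = Mul(-2, -4) = 8)
Add(Add(-57, Mul(-1, -112)), Function('Q')(-10, 3)) = Add(Add(-57, Mul(-1, -112)), 8) = Add(Add(-57, 112), 8) = Add(55, 8) = 63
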